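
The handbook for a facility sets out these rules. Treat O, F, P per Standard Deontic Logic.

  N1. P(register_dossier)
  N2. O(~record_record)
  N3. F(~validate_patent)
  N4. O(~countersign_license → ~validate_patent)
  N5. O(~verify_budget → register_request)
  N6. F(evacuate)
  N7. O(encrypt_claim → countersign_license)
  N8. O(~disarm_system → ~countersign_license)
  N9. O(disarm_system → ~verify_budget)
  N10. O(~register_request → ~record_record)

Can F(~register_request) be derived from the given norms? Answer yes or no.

Premise 3 is F(~validate_patent), i.e. O(validate_patent).
Premise 4 is O(~countersign_license → ~validate_patent); contrapositively O(validate_patent → countersign_license). Since O(validate_patent) holds, K gives O(countersign_license).
The contrapositive of premise 8 (O(~disarm_system → ~countersign_license)) is O(countersign_license → disarm_system), and O(countersign_license) is already established, so O(disarm_system).
Premise 9 is O(disarm_system → ~verify_budget); since O(disarm_system), deontic closure gives O(~verify_budget).
From O(~verify_budget) and premise 5, O(~verify_budget → register_request), we obtain O(register_request).
Premises 1, 2, 6, 7, 10 do not contribute to this derivation.
So O(register_request) holds, i.e. F(~register_request). The claim follows.

Yes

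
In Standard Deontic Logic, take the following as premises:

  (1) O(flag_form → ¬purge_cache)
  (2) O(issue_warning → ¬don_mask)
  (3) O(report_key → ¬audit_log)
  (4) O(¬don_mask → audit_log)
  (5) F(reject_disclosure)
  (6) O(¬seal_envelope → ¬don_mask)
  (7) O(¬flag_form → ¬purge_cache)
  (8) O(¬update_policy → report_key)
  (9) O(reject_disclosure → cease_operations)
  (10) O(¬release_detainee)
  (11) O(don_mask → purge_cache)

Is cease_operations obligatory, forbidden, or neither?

Neither

Premise 9 is O(reject_disclosure → cease_operations), but O(reject_disclosure) is not derivable from the premises, so it does not yield O(cease_operations).
No premise or chain of K-axiom applications forces O(cease_operations), and none forces O(¬cease_operations). So cease_operations is neither obligatory nor forbidden under these norms.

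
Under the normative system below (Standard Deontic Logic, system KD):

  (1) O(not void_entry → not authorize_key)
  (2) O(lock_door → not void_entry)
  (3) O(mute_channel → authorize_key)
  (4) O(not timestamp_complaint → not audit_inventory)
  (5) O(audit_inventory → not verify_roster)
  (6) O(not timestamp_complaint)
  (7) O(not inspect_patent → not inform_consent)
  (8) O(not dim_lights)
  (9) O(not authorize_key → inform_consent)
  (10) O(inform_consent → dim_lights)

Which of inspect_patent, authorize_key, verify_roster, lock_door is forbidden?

Premise 8 gives O(not dim_lights).
Premise 10 is O(inform_consent → dim_lights); contrapositively O(not dim_lights → not inform_consent). Since O(not dim_lights) holds, K gives O(not inform_consent).
The contrapositive of premise 9 (O(not authorize_key → inform_consent)) is O(not inform_consent → authorize_key), and O(not inform_consent) is already established, so O(authorize_key).
The contrapositive of premise 1 (O(not void_entry → not authorize_key)) is O(authorize_key → void_entry), and O(authorize_key) is already established, so O(void_entry).
Premise 2 is O(lock_door → not void_entry); contrapositively O(void_entry → not lock_door). Since O(void_entry) holds, K gives O(not lock_door).
So O(not lock_door) holds, i.e. lock_door is forbidden. None of the other listed options is forbidden under the premises.

lock_door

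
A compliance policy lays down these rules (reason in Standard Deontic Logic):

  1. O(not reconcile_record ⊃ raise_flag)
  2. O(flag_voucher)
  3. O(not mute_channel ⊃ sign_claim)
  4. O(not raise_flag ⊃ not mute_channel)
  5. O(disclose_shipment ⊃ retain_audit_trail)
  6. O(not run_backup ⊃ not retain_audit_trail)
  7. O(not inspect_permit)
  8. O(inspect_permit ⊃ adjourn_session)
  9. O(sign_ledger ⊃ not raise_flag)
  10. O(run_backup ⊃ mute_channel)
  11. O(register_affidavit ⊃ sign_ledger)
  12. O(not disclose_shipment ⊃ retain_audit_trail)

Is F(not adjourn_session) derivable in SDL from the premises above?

Premise 8 is O(inspect_permit ⊃ adjourn_session), but O(inspect_permit) is not derivable from the premises, so it does not yield O(adjourn_session).
No other premise forces O(adjourn_session). An ideal world satisfying every premise can still have not adjourn_session true, so F(not adjourn_session) is not derivable.

No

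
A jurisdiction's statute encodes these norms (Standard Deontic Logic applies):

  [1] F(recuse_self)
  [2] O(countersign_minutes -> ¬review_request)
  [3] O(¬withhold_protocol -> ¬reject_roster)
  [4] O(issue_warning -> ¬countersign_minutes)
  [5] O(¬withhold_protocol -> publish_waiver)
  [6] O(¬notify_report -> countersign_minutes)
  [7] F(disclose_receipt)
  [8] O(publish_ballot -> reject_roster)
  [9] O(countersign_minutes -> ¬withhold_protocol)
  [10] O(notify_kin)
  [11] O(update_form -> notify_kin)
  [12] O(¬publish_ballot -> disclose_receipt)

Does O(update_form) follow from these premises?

No

Premise 11 is O(update_form -> notify_kin); even if O(notify_kin) held, inferring O(update_form) would be affirming the consequent — invalid.
No other premise forces O(update_form). An ideal world satisfying every premise can still have update_form false, so O(update_form) is not derivable.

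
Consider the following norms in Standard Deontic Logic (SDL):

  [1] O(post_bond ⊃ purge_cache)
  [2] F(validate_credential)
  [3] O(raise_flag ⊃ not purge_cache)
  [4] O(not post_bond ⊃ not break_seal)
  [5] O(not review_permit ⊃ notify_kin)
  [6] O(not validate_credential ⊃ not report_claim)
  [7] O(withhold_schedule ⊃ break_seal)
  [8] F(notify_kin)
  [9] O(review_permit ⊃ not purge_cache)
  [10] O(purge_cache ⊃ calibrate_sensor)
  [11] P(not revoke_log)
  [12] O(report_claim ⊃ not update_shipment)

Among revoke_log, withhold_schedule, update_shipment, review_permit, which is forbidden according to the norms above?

Premise 8 is F(notify_kin), i.e. O(not notify_kin).
Premise 5, O(not review_permit ⊃ notify_kin), contraposes to O(not notify_kin ⊃ review_permit); with O(not notify_kin) we get O(review_permit).
From O(review_permit) and premise 9, O(review_permit ⊃ not purge_cache), we obtain O(not purge_cache).
Premise 1, O(post_bond ⊃ purge_cache), contraposes to O(not purge_cache ⊃ not post_bond); with O(not purge_cache) we get O(not post_bond).
From O(not post_bond) and premise 4, O(not post_bond ⊃ not break_seal), we obtain O(not break_seal).
Premise 7, O(withhold_schedule ⊃ break_seal), contraposes to O(not break_seal ⊃ not withhold_schedule); with O(not break_seal) we get O(not withhold_schedule).
So O(not withhold_schedule) holds, i.e. withhold_schedule is forbidden. None of the other listed options is forbidden under the premises.

withhold_schedule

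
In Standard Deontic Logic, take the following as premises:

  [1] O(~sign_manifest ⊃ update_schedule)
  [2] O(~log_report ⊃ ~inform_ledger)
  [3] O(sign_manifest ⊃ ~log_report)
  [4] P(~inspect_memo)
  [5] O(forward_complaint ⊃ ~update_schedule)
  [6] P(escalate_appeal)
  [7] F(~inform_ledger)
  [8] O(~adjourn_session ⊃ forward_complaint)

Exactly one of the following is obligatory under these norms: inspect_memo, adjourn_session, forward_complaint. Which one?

F(~inform_ledger) at premise 7 means O(inform_ledger).
The contrapositive of premise 2 (O(~log_report ⊃ ~inform_ledger)) is O(inform_ledger ⊃ log_report), and O(inform_ledger) is already established, so O(log_report).
The contrapositive of premise 3 (O(sign_manifest ⊃ ~log_report)) is O(log_report ⊃ ~sign_manifest), and O(log_report) is already established, so O(~sign_manifest).
From O(~sign_manifest) and premise 1, O(~sign_manifest ⊃ update_schedule), we obtain O(update_schedule).
Premise 5, O(forward_complaint ⊃ ~update_schedule), contraposes to O(update_schedule ⊃ ~forward_complaint); with O(update_schedule) we get O(~forward_complaint).
The contrapositive of premise 8 (O(~adjourn_session ⊃ forward_complaint)) is O(~forward_complaint ⊃ adjourn_session), and O(~forward_complaint) is already established, so O(adjourn_session).
So O(adjourn_session) holds — adjourn_session is obligatory. None of the other listed options is made obligatory by any chain of premises.

adjourn_session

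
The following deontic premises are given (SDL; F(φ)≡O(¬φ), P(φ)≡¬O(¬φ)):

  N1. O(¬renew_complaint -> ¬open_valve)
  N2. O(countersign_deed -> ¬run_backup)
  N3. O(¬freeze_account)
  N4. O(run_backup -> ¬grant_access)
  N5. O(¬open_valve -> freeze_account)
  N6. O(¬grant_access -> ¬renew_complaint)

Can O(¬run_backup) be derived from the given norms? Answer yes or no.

Yes

From premise 3 we have O(¬freeze_account).
The contrapositive of premise 5 (O(¬open_valve -> freeze_account)) is O(¬freeze_account -> open_valve), and O(¬freeze_account) is already established, so O(open_valve).
The contrapositive of premise 1 (O(¬renew_complaint -> ¬open_valve)) is O(open_valve -> renew_complaint), and O(open_valve) is already established, so O(renew_complaint).
Premise 6 is O(¬grant_access -> ¬renew_complaint); contrapositively O(renew_complaint -> grant_access). Since O(renew_complaint) holds, K gives O(grant_access).
The contrapositive of premise 4 (O(run_backup -> ¬grant_access)) is O(grant_access -> ¬run_backup), and O(grant_access) is already established, so O(¬run_backup).
Premise 2 does not contribute to this derivation.
So O(¬run_backup) follows.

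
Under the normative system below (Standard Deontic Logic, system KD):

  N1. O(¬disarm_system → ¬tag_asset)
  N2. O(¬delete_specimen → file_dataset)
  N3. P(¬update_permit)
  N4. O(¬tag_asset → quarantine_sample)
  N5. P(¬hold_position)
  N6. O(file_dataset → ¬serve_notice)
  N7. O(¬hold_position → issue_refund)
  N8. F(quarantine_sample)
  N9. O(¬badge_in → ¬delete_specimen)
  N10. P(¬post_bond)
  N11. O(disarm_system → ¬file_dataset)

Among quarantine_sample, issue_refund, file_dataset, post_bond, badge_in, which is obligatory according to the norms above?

badge_in

Premise 8, F(quarantine_sample), is equivalent to O(¬quarantine_sample).
Premise 4, O(¬tag_asset → quarantine_sample), contraposes to O(¬quarantine_sample → tag_asset); with O(¬quarantine_sample) we get O(tag_asset).
Premise 1, O(¬disarm_system → ¬tag_asset), contraposes to O(tag_asset → disarm_system); with O(tag_asset) we get O(disarm_system).
From O(disarm_system) and premise 11, O(disarm_system → ¬file_dataset), we obtain O(¬file_dataset).
Premise 2 is O(¬delete_specimen → file_dataset); contrapositively O(¬file_dataset → delete_specimen). Since O(¬file_dataset) holds, K gives O(delete_specimen).
Premise 9, O(¬badge_in → ¬delete_specimen), contraposes to O(delete_specimen → badge_in); with O(delete_specimen) we get O(badge_in).
So O(badge_in) holds — badge_in is obligatory. None of the other listed options is made obligatory by any chain of premises.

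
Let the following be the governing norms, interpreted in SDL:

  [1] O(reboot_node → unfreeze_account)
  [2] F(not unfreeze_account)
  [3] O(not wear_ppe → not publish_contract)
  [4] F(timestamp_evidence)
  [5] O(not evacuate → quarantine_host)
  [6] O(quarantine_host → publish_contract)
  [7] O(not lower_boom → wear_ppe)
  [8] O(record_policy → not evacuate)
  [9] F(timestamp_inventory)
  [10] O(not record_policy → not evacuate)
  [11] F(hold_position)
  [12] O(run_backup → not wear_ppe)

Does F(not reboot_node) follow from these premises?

No

Premise 1 is O(reboot_node → unfreeze_account); even if O(unfreeze_account) held, inferring O(reboot_node) would be affirming the consequent — invalid.
No other premise forces O(reboot_node). An ideal world satisfying every premise can still have not reboot_node true, so F(not reboot_node) is not derivable.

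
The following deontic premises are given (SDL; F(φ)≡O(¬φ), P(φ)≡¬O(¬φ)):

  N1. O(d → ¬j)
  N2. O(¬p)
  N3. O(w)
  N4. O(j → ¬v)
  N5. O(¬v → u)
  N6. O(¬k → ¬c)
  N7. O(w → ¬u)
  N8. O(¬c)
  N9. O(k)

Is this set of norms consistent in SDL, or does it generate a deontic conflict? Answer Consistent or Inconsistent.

Premise 6 is O(¬k → ¬c); even if O(¬c) held, inferring O(¬k) would be affirming the consequent — invalid.
So O(¬k) is not derivable, and the apparent clash with O(k) does not arise.
A world satisfying every obligation exists (e.g. c=false, d=false, j=false, k=true, p=false, u=false, v=true, w=true); no atom is both obligatory and forbidden, so the set is consistent.

Consistent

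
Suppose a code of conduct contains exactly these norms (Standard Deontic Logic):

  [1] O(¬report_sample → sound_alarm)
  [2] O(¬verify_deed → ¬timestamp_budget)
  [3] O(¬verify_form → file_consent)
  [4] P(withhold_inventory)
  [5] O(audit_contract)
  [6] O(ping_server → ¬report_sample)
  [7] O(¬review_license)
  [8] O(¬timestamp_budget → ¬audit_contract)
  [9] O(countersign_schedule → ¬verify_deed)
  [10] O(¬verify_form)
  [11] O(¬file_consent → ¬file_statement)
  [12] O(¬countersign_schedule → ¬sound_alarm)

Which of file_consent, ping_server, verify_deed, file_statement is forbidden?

Premise 5 gives O(audit_contract).
Premise 8, O(¬timestamp_budget → ¬audit_contract), contraposes to O(audit_contract → timestamp_budget); with O(audit_contract) we get O(timestamp_budget).
Premise 2 is O(¬verify_deed → ¬timestamp_budget); contrapositively O(timestamp_budget → verify_deed). Since O(timestamp_budget) holds, K gives O(verify_deed).
The contrapositive of premise 9 (O(countersign_schedule → ¬verify_deed)) is O(verify_deed → ¬countersign_schedule), and O(verify_deed) is already established, so O(¬countersign_schedule).
With premise 12, O(¬countersign_schedule → ¬sound_alarm), the K-axiom yields O(¬sound_alarm).
Premise 1 is O(¬report_sample → sound_alarm); contrapositively O(¬sound_alarm → report_sample). Since O(¬sound_alarm) holds, K gives O(report_sample).
The contrapositive of premise 6 (O(ping_server → ¬report_sample)) is O(report_sample → ¬ping_server), and O(report_sample) is already established, so O(¬ping_server).
So O(¬ping_server) holds, i.e. ping_server is forbidden. None of the other listed options is forbidden under the premises.

ping_server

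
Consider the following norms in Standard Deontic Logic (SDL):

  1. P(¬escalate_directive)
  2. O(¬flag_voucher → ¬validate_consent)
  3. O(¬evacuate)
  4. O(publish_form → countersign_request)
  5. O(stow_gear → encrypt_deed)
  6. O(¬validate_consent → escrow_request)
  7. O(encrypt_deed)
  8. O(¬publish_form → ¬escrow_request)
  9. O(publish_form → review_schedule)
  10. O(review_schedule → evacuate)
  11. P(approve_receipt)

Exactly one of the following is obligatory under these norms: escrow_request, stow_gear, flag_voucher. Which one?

flag_voucher

Premise 3 states O(¬evacuate) outright.
The contrapositive of premise 10 (O(review_schedule → evacuate)) is O(¬evacuate → ¬review_schedule), and O(¬evacuate) is already established, so O(¬review_schedule).
Premise 9, O(publish_form → review_schedule), contraposes to O(¬review_schedule → ¬publish_form); with O(¬review_schedule) we get O(¬publish_form).
Applying K to premise 8 (O(¬publish_form → ¬escrow_request)) and O(¬publish_form) yields O(¬escrow_request).
Premise 6 is O(¬validate_consent → escrow_request); contrapositively O(¬escrow_request → validate_consent). Since O(¬escrow_request) holds, K gives O(validate_consent).
Premise 2 is O(¬flag_voucher → ¬validate_consent); contrapositively O(validate_consent → flag_voucher). Since O(validate_consent) holds, K gives O(flag_voucher).
So O(flag_voucher) holds — flag_voucher is obligatory. None of the other listed options is made obligatory by any chain of premises.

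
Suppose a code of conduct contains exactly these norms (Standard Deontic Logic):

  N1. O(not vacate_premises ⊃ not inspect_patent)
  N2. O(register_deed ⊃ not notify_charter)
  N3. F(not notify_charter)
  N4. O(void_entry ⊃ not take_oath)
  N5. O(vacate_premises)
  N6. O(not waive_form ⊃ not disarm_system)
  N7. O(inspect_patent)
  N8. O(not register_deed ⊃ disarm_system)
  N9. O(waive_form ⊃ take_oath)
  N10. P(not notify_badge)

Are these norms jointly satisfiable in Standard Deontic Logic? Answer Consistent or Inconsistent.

Consistent

Premise 1 is O(not vacate_premises ⊃ not inspect_patent), but O(not vacate_premises) is not derivable from the premises, so it does not yield O(not inspect_patent).
So O(not inspect_patent) is not derivable, and the apparent clash with O(inspect_patent) does not arise.
A world satisfying every obligation exists (e.g. disarm_system=true, inspect_patent=true, notify_badge=false, notify_charter=true, register_deed=false, take_oath=true, vacate_premises=true, void_entry=false, waive_form=true); no atom is both obligatory and forbidden, so the set is consistent.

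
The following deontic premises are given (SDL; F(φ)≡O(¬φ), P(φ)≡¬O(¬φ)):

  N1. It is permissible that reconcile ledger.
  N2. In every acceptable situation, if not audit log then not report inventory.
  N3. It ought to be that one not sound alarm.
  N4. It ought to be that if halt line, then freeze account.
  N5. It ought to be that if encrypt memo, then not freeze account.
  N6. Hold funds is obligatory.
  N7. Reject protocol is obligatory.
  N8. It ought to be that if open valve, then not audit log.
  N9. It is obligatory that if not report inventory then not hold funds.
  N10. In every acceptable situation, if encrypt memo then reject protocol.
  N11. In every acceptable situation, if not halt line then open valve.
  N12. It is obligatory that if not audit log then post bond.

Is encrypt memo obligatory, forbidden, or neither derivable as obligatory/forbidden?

Premise 6 gives O(hold_funds).
The contrapositive of premise 9 (O(¬report_inventory → ¬hold_funds)) is O(hold_funds → report_inventory), and O(hold_funds) is already established, so O(report_inventory).
The contrapositive of premise 2 (O(¬audit_log → ¬report_inventory)) is O(report_inventory → audit_log), and O(report_inventory) is already established, so O(audit_log).
The contrapositive of premise 8 (O(open_valve → ¬audit_log)) is O(audit_log → ¬open_valve), and O(audit_log) is already established, so O(¬open_valve).
Premise 11 is O(¬halt_line → open_valve); contrapositively O(¬open_valve → halt_line). Since O(¬open_valve) holds, K gives O(halt_line).
From O(halt_line) and premise 4, O(halt_line → freeze_account), we obtain O(freeze_account).
Premise 5 is O(encrypt_memo → ¬freeze_account); contrapositively O(freeze_account → ¬encrypt_memo). Since O(freeze_account) holds, K gives O(¬encrypt_memo).
Premises 1, 3, 7, 10, 12 do not contribute to this derivation.
Thus O(¬encrypt_memo), which is F(encrypt_memo): encrypt_memo is forbidden.

Forbidden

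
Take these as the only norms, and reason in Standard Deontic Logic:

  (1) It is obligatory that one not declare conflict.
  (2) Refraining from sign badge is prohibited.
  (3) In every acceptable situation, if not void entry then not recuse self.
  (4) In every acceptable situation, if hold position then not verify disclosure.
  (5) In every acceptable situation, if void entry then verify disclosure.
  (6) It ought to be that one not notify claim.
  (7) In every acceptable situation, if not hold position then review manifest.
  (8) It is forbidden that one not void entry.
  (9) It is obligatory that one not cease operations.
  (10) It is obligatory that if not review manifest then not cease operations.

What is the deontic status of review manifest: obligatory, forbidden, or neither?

Premise 8 is F(¬void_entry), i.e. O(void_entry).
Premise 5 is O(void_entry → verify_disclosure); since O(void_entry), deontic closure gives O(verify_disclosure).
Premise 4 is O(hold_position → ¬verify_disclosure); contrapositively O(verify_disclosure → ¬hold_position). Since O(verify_disclosure) holds, K gives O(¬hold_position).
Premise 7 is O(¬hold_position → review_manifest); since O(¬hold_position), deontic closure gives O(review_manifest).
Premises 1, 2, 3, 6, 9, 10 do not contribute to this derivation.
Hence review_manifest is obligatory.

Obligatory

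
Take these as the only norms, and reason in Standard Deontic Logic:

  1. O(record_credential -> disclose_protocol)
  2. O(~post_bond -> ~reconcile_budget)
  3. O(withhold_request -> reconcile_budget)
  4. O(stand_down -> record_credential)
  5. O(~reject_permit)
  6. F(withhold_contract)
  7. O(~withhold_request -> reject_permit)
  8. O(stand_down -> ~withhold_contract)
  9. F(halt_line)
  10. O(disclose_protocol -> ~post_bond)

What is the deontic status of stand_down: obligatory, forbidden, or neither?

From premise 5 we have O(~reject_permit).
Premise 7 is O(~withhold_request -> reject_permit); contrapositively O(~reject_permit -> withhold_request). Since O(~reject_permit) holds, K gives O(withhold_request).
Premise 3 is O(withhold_request -> reconcile_budget); since O(withhold_request), deontic closure gives O(reconcile_budget).
The contrapositive of premise 2 (O(~post_bond -> ~reconcile_budget)) is O(reconcile_budget -> post_bond), and O(reconcile_budget) is already established, so O(post_bond).
Premise 10 is O(disclose_protocol -> ~post_bond); contrapositively O(post_bond -> ~disclose_protocol). Since O(post_bond) holds, K gives O(~disclose_protocol).
Premise 1, O(record_credential -> disclose_protocol), contraposes to O(~disclose_protocol -> ~record_credential); with O(~disclose_protocol) we get O(~record_credential).
Premise 4 is O(stand_down -> record_credential); contrapositively O(~record_credential -> ~stand_down). Since O(~record_credential) holds, K gives O(~stand_down).
Premises 6, 8, 9 do not contribute to this derivation.
Thus O(~stand_down), which is F(stand_down): stand_down is forbidden.

Forbidden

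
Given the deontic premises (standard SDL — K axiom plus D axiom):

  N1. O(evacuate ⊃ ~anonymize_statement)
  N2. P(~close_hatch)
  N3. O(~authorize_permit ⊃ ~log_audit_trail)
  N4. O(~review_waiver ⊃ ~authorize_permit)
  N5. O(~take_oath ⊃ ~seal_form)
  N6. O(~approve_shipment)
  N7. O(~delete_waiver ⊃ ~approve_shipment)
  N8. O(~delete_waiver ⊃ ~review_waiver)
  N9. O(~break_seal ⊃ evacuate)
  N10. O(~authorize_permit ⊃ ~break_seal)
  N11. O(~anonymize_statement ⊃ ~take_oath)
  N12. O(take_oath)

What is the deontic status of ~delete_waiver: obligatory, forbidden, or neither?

Forbidden

Premise 12 states O(take_oath) outright.
The contrapositive of premise 11 (O(~anonymize_statement ⊃ ~take_oath)) is O(take_oath ⊃ anonymize_statement), and O(take_oath) is already established, so O(anonymize_statement).
Premise 1, O(evacuate ⊃ ~anonymize_statement), contraposes to O(anonymize_statement ⊃ ~evacuate); with O(anonymize_statement) we get O(~evacuate).
The contrapositive of premise 9 (O(~break_seal ⊃ evacuate)) is O(~evacuate ⊃ break_seal), and O(~evacuate) is already established, so O(break_seal).
The contrapositive of premise 10 (O(~authorize_permit ⊃ ~break_seal)) is O(break_seal ⊃ authorize_permit), and O(break_seal) is already established, so O(authorize_permit).
The contrapositive of premise 4 (O(~review_waiver ⊃ ~authorize_permit)) is O(authorize_permit ⊃ review_waiver), and O(authorize_permit) is already established, so O(review_waiver).
The contrapositive of premise 8 (O(~delete_waiver ⊃ ~review_waiver)) is O(review_waiver ⊃ delete_waiver), and O(review_waiver) is already established, so O(delete_waiver).
Premises 2, 3, 5, 6, 7 do not contribute to this derivation.
Thus O(delete_waiver), which is F(~delete_waiver): ~delete_waiver is forbidden.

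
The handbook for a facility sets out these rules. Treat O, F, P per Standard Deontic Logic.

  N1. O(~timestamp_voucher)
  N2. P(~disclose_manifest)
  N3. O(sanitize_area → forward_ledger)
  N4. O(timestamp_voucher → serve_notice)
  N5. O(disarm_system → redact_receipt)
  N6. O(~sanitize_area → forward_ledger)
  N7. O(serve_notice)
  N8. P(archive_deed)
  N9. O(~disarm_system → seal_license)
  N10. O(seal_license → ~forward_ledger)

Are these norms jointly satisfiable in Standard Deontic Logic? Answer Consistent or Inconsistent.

Consistent

Premise 4 is O(timestamp_voucher → serve_notice); even if O(serve_notice) held, inferring O(timestamp_voucher) would be affirming the consequent — invalid.
So O(timestamp_voucher) is not derivable, and the apparent clash with O(~timestamp_voucher) does not arise.
A world satisfying every obligation exists (e.g. archive_deed=false, disarm_system=true, disclose_manifest=false, forward_ledger=true, redact_receipt=true, sanitize_area=false, seal_license=false, serve_notice=true, timestamp_voucher=false); no atom is both obligatory and forbidden, so the set is consistent.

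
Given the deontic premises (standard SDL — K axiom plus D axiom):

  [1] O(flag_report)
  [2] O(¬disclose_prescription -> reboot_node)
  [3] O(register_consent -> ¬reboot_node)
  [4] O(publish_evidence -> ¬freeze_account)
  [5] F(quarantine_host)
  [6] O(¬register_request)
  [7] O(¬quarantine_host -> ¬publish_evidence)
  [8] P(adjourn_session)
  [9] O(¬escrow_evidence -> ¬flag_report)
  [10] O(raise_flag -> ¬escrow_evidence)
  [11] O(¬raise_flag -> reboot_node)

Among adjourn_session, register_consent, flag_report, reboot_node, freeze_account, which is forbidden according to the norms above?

register_consent

Premise 1 states O(flag_report) outright.
The contrapositive of premise 9 (O(¬escrow_evidence -> ¬flag_report)) is O(flag_report -> escrow_evidence), and O(flag_report) is already established, so O(escrow_evidence).
Premise 10 is O(raise_flag -> ¬escrow_evidence); contrapositively O(escrow_evidence -> ¬raise_flag). Since O(escrow_evidence) holds, K gives O(¬raise_flag).
With premise 11, O(¬raise_flag -> reboot_node), the K-axiom yields O(reboot_node).
Premise 3, O(register_consent -> ¬reboot_node), contraposes to O(reboot_node -> ¬register_consent); with O(reboot_node) we get O(¬register_consent).
So O(¬register_consent) holds, i.e. register_consent is forbidden. None of the other listed options is forbidden under the premises.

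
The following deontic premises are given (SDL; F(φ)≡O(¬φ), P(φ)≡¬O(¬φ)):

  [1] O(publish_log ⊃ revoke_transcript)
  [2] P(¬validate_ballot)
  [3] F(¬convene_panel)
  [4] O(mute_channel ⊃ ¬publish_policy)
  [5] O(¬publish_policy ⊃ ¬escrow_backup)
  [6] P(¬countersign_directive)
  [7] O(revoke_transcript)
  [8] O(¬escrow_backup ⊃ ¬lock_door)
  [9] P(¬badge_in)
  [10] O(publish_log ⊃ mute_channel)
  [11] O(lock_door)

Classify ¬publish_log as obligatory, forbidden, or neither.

Obligatory

From premise 11 we have O(lock_door).
The contrapositive of premise 8 (O(¬escrow_backup ⊃ ¬lock_door)) is O(lock_door ⊃ escrow_backup), and O(lock_door) is already established, so O(escrow_backup).
The contrapositive of premise 5 (O(¬publish_policy ⊃ ¬escrow_backup)) is O(escrow_backup ⊃ publish_policy), and O(escrow_backup) is already established, so O(publish_policy).
Premise 4 is O(mute_channel ⊃ ¬publish_policy); contrapositively O(publish_policy ⊃ ¬mute_channel). Since O(publish_policy) holds, K gives O(¬mute_channel).
The contrapositive of premise 10 (O(publish_log ⊃ mute_channel)) is O(¬mute_channel ⊃ ¬publish_log), and O(¬mute_channel) is already established, so O(¬publish_log).
Premises 1, 2, 3, 6, 7, 9 do not contribute to this derivation.
Hence ¬publish_log is obligatory.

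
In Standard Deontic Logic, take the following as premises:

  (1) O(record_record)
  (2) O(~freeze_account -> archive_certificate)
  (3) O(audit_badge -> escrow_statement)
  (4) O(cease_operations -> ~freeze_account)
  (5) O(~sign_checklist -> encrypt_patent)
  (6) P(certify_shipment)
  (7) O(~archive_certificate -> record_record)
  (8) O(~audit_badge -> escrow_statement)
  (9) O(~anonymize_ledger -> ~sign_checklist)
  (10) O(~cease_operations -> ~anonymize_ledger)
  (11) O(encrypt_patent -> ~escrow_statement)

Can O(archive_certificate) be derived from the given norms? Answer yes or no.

Premises 3 and 8 cover both cases: O(audit_badge -> escrow_statement) and O(~audit_badge -> escrow_statement). Since audit_badge ∨ ~audit_badge is a tautology, O(escrow_statement) follows.
Premise 11, O(encrypt_patent -> ~escrow_statement), contraposes to O(escrow_statement -> ~encrypt_patent); with O(escrow_statement) we get O(~encrypt_patent).
The contrapositive of premise 5 (O(~sign_checklist -> encrypt_patent)) is O(~encrypt_patent -> sign_checklist), and O(~encrypt_patent) is already established, so O(sign_checklist).
Premise 9, O(~anonymize_ledger -> ~sign_checklist), contraposes to O(sign_checklist -> anonymize_ledger); with O(sign_checklist) we get O(anonymize_ledger).
Premise 10, O(~cease_operations -> ~anonymize_ledger), contraposes to O(anonymize_ledger -> cease_operations); with O(anonymize_ledger) we get O(cease_operations).
From O(cease_operations) and premise 4, O(cease_operations -> ~freeze_account), we obtain O(~freeze_account).
Applying K to premise 2 (O(~freeze_account -> archive_certificate)) and O(~freeze_account) yields O(archive_certificate).
Premises 1, 6, 7 do not contribute to this derivation.
So O(archive_certificate) follows.

Yes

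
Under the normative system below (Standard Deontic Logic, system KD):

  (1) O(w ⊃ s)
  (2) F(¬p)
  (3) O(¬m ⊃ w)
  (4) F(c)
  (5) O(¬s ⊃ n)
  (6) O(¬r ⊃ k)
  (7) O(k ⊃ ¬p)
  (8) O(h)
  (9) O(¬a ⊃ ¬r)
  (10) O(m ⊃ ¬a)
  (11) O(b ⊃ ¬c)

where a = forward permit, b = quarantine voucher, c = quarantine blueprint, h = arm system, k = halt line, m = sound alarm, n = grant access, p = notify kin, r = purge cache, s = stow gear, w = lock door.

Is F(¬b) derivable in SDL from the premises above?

No

Premise 11 is O(b ⊃ ¬c); even if O(¬c) held, inferring O(b) would be affirming the consequent — invalid.
No other premise forces O(b). An ideal world satisfying every premise can still have ¬b true, so F(¬b) is not derivable.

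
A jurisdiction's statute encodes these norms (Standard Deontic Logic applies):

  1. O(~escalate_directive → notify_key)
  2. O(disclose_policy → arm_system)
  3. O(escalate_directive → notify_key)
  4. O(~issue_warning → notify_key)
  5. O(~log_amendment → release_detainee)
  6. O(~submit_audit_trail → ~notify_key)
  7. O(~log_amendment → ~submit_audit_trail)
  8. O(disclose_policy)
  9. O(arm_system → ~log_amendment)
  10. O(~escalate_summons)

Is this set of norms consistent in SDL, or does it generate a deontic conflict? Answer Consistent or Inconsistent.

Inconsistent

By case analysis on ~escalate_directive: premise 1 gives O(~escalate_directive → notify_key) and premise 3 gives O(escalate_directive → notify_key), so O(notify_key) either way.
Premise 6, O(~submit_audit_trail → ~notify_key), contraposes to O(notify_key → submit_audit_trail); with O(notify_key) we get O(submit_audit_trail).
Premise 7, O(~log_amendment → ~submit_audit_trail), contraposes to O(submit_audit_trail → log_amendment); with O(submit_audit_trail) we get O(log_amendment).
Premise 9 is O(arm_system → ~log_amendment); contrapositively O(log_amendment → ~arm_system). Since O(log_amendment) holds, K gives O(~arm_system).
Premise 2, O(disclose_policy → arm_system), contraposes to O(~arm_system → ~disclose_policy); with O(~arm_system) we get O(~disclose_policy).
However, premise 8 gives O(disclose_policy).
We now have both O(~disclose_policy) and O(disclose_policy) — disclose_policy is simultaneously obligatory and forbidden, violating the D-axiom.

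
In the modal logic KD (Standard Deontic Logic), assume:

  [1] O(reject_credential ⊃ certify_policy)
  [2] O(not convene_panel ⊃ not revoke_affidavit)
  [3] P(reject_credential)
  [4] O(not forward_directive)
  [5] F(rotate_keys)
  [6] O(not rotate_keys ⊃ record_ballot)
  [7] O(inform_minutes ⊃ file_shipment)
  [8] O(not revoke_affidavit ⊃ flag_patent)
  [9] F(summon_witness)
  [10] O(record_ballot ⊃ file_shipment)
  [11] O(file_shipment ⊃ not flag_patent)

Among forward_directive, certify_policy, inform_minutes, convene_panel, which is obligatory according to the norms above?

F(rotate_keys) at premise 5 means O(not rotate_keys).
With premise 6, O(not rotate_keys ⊃ record_ballot), the K-axiom yields O(record_ballot).
From O(record_ballot) and premise 10, O(record_ballot ⊃ file_shipment), we obtain O(file_shipment).
Applying K to premise 11 (O(file_shipment ⊃ not flag_patent)) and O(file_shipment) yields O(not flag_patent).
Premise 8, O(not revoke_affidavit ⊃ flag_patent), contraposes to O(not flag_patent ⊃ revoke_affidavit); with O(not flag_patent) we get O(revoke_affidavit).
Premise 2, O(not convene_panel ⊃ not revoke_affidavit), contraposes to O(revoke_affidavit ⊃ convene_panel); with O(revoke_affidavit) we get O(convene_panel).
So O(convene_panel) holds — convene_panel is obligatory. None of the other listed options is made obligatory by any chain of premises.

convene_panel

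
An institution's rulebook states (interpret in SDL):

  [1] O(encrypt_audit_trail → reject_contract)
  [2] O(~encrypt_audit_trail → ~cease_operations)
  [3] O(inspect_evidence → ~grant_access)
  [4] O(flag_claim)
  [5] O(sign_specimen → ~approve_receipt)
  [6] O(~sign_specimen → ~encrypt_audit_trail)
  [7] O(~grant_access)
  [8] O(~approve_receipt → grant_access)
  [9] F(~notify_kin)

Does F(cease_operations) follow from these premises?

Premise 7 states O(~grant_access) outright.
Premise 8 is O(~approve_receipt → grant_access); contrapositively O(~grant_access → approve_receipt). Since O(~grant_access) holds, K gives O(approve_receipt).
The contrapositive of premise 5 (O(sign_specimen → ~approve_receipt)) is O(approve_receipt → ~sign_specimen), and O(approve_receipt) is already established, so O(~sign_specimen).
From O(~sign_specimen) and premise 6, O(~sign_specimen → ~encrypt_audit_trail), we obtain O(~encrypt_audit_trail).
Premise 2 is O(~encrypt_audit_trail → ~cease_operations); since O(~encrypt_audit_trail), deontic closure gives O(~cease_operations).
Premises 1, 3, 4, 9 do not contribute to this derivation.
So O(~cease_operations) holds, i.e. F(cease_operations). The claim follows.

Yes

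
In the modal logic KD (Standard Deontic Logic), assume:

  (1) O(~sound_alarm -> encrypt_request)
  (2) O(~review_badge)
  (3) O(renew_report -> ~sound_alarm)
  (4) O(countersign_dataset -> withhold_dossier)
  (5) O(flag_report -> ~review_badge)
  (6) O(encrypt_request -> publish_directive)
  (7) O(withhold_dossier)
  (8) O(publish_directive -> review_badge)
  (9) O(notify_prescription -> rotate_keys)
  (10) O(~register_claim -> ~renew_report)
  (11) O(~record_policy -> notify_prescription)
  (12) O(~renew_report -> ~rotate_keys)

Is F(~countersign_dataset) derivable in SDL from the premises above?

Premise 4 is O(countersign_dataset -> withhold_dossier); even if O(withhold_dossier) held, inferring O(countersign_dataset) would be affirming the consequent — invalid.
No other premise forces O(countersign_dataset). An ideal world satisfying every premise can still have ~countersign_dataset true, so F(~countersign_dataset) is not derivable.

No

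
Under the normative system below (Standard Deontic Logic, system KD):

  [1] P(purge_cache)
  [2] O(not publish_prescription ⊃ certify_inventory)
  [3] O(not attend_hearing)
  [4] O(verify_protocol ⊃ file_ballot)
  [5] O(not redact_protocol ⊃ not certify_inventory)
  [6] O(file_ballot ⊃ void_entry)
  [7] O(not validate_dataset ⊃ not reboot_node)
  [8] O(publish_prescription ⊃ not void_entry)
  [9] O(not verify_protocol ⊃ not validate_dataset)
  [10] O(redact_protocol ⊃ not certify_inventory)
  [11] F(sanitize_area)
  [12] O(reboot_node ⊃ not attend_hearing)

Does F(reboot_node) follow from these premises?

By case analysis on redact_protocol: premise 10 gives O(redact_protocol ⊃ not certify_inventory) and premise 5 gives O(not redact_protocol ⊃ not certify_inventory), so O(not certify_inventory) either way.
Premise 2, O(not publish_prescription ⊃ certify_inventory), contraposes to O(not certify_inventory ⊃ publish_prescription); with O(not certify_inventory) we get O(publish_prescription).
From O(publish_prescription) and premise 8, O(publish_prescription ⊃ not void_entry), we obtain O(not void_entry).
Premise 6 is O(file_ballot ⊃ void_entry); contrapositively O(not void_entry ⊃ not file_ballot). Since O(not void_entry) holds, K gives O(not file_ballot).
Premise 4, O(verify_protocol ⊃ file_ballot), contraposes to O(not file_ballot ⊃ not verify_protocol); with O(not file_ballot) we get O(not verify_protocol).
Applying K to premise 9 (O(not verify_protocol ⊃ not validate_dataset)) and O(not verify_protocol) yields O(not validate_dataset).
With premise 7, O(not validate_dataset ⊃ not reboot_node), the K-axiom yields O(not reboot_node).
Premises 1, 3, 11, 12 do not contribute to this derivation.
So O(not reboot_node) holds, i.e. F(reboot_node). The claim follows.

Yes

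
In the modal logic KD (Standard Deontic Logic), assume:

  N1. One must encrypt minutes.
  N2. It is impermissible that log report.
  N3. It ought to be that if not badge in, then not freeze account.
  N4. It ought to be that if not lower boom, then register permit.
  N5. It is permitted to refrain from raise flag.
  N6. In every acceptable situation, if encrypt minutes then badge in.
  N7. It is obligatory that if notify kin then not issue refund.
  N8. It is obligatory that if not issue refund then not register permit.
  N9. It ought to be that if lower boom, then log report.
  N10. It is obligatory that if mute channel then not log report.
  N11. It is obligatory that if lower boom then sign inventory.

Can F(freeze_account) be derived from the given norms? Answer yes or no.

No

Premise 3 is O(¬badge_in → ¬freeze_account), but O(¬badge_in) is not derivable from the premises, so it does not yield O(¬freeze_account).
No other premise forces O(¬freeze_account). An ideal world satisfying every premise can still have freeze_account true, so F(freeze_account) is not derivable.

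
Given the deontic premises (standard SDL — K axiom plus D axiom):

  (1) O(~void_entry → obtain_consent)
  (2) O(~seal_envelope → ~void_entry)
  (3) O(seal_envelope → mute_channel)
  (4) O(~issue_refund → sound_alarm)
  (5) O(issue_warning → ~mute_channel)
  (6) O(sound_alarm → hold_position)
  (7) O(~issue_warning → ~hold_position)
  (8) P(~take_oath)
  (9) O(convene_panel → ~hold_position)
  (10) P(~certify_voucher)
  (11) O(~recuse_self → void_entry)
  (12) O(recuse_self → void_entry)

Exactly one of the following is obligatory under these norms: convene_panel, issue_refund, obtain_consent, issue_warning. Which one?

By case analysis on ~recuse_self: premise 11 gives O(~recuse_self → void_entry) and premise 12 gives O(recuse_self → void_entry), so O(void_entry) either way.
Premise 2, O(~seal_envelope → ~void_entry), contraposes to O(void_entry → seal_envelope); with O(void_entry) we get O(seal_envelope).
Premise 3 is O(seal_envelope → mute_channel); since O(seal_envelope), deontic closure gives O(mute_channel).
Premise 5 is O(issue_warning → ~mute_channel); contrapositively O(mute_channel → ~issue_warning). Since O(mute_channel) holds, K gives O(~issue_warning).
Premise 7 is O(~issue_warning → ~hold_position); since O(~issue_warning), deontic closure gives O(~hold_position).
Premise 6, O(sound_alarm → hold_position), contraposes to O(~hold_position → ~sound_alarm); with O(~hold_position) we get O(~sound_alarm).
The contrapositive of premise 4 (O(~issue_refund → sound_alarm)) is O(~sound_alarm → issue_refund), and O(~sound_alarm) is already established, so O(issue_refund).
So O(issue_refund) holds — issue_refund is obligatory. None of the other listed options is made obligatory by any chain of premises.

issue_refund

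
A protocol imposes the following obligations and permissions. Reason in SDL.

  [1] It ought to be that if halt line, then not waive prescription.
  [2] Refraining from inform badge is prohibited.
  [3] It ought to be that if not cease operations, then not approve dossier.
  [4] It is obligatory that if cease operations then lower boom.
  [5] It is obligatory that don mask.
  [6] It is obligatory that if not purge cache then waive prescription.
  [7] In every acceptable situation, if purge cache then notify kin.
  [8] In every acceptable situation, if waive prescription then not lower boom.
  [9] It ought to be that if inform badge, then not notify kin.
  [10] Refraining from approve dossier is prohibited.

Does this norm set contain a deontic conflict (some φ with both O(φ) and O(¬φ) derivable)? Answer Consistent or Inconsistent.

F(¬approve_dossier) at premise 10 means O(approve_dossier).
The contrapositive of premise 3 (O(¬cease_operations → ¬approve_dossier)) is O(approve_dossier → cease_operations), and O(approve_dossier) is already established, so O(cease_operations).
Applying K to premise 4 (O(cease_operations → lower_boom)) and O(cease_operations) yields O(lower_boom).
The contrapositive of premise 8 (O(waive_prescription → ¬lower_boom)) is O(lower_boom → ¬waive_prescription), and O(lower_boom) is already established, so O(¬waive_prescription).
Premise 6, O(¬purge_cache → waive_prescription), contraposes to O(¬waive_prescription → purge_cache); with O(¬waive_prescription) we get O(purge_cache).
From O(purge_cache) and premise 7, O(purge_cache → notify_kin), we obtain O(notify_kin).
The contrapositive of premise 9 (O(inform_badge → ¬notify_kin)) is O(notify_kin → ¬inform_badge), and O(notify_kin) is already established, so O(¬inform_badge).
But premise 2, F(¬inform_badge), means O(inform_badge).
We now have both O(¬inform_badge) and O(inform_badge) — inform_badge is simultaneously obligatory and forbidden, violating the D-axiom.

Inconsistent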